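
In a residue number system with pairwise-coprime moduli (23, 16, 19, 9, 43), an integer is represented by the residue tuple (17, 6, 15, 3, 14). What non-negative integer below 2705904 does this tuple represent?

The moduli are pairwise coprime; N = 23·16·19·9·43 = 2705904.
N/23 = 117648; 117648 ≡ 3 (mod 23); 3·8 ≡ 1, so inverse 8.
N/16 = 169119; 169119 ≡ 15 (mod 16); 15·15 ≡ 1, so inverse 15.
N/19 = 142416; 142416 ≡ 11 (mod 19); 11·7 ≡ 1, so inverse 7.
N/9 = 300656; 300656 ≡ 2 (mod 9); 2·5 ≡ 1, so inverse 5.
N/43 = 62928; 62928 ≡ 19 (mod 43); 19·34 ≡ 1, so inverse 34.
x ≡ 17·117648·8 + 6·169119·15 + 15·142416·7 + 3·300656·5 + 14·62928·34 = 80638086.
80638086 mod 2705904 = 2166870.

2166870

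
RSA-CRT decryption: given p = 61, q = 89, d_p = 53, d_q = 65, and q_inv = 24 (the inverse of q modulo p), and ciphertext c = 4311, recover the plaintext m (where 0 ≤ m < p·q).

m₁ = c^(d_p) mod p: c ≡ 41 (mod 61), and 41^53 mod 61 = 52.
m₂ = c^(d_q) mod q: c ≡ 39 (mod 89), and 39^65 mod 89 = 16.
h = q_inv·(m₁ − m₂) mod p = 24·(52 − 16) mod 61 = 10.
m = m₂ + h·q = 16 + 10·89 = 906.

906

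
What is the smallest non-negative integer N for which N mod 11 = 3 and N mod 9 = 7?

Combine the congruences pairwise.
From N ≡ 3 (mod 11) write N = 3 + 11t. Substituting into N ≡ 7 (mod 9) gives 11t ≡ 4 (mod 9), and since 2⁻¹ ≡ 5 (mod 9), t ≡ 2. Hence N ≡ 3 + 11·2 = 25 (mod 99).

25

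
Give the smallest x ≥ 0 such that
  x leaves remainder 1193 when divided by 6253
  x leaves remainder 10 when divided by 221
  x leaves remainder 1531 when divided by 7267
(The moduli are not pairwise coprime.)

1970888

Combine the congruences pairwise.
gcd(6253, 221) = 13 and 13 | (10 − 1193), so the pair is consistent; merging gives x ≡ 57470 (mod 106301), where 106301 = lcm(6253, 221).
gcd(106301, 7267) = 169 and 169 | (1531 − 57470), so the pair is consistent; merging gives x ≡ 1970888 (mod 4570943), where 4570943 = lcm(106301, 7267).
The solution is unique modulo lcm(6253, 221, 7267) = 4570943.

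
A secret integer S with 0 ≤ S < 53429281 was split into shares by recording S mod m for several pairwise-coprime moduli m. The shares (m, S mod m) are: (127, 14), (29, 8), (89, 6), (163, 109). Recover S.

1058305

The moduli are pairwise coprime; N = 127·29·89·163 = 53429281.
N/127 = 420703; 420703 ≡ 79 (mod 127); 79·82 ≡ 1, so inverse 82.
N/29 = 1842389; 1842389 ≡ 19 (mod 29); 19·26 ≡ 1, so inverse 26.
N/89 = 600329; 600329 ≡ 24 (mod 89); 24·26 ≡ 1, so inverse 26.
N/163 = 327787; 327787 ≡ 157 (mod 163); 157·27 ≡ 1, so inverse 27.
S ≡ 14·420703·82 + 8·1842389·26 + 6·600329·26 + 109·327787·27 = 1924512421.
1924512421 mod 53429281 = 1058305.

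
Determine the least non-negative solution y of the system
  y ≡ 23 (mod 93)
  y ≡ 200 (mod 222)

gcd(93, 222) = 3 and 3 | (200 − 23), so the pair is consistent; merging gives y ≡ 1976 (mod 6882), where 6882 = lcm(93, 222).
The solution is unique modulo lcm(93, 222) = 6882.

1976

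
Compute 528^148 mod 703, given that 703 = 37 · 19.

Mod 37: 528 ≡ 10; by Fermat, exponent reduces to 148 mod 36 = 4; 10^4 ≡ 10 (mod 37).
Mod 19: 528 ≡ 15; by Fermat, exponent reduces to 148 mod 18 = 4; 15^4 ≡ 9 (mod 19).
Combine by CRT: x ≡ 10 (mod 37), x ≡ 9 (mod 19) ⇒ x ≡ 47 (mod 703).

47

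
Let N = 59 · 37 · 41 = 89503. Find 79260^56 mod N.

19204

Mod 59: 79260 ≡ 23; 23^56 ≡ 29 (mod 59).
Mod 37: 79260 ≡ 6; by Fermat, exponent reduces to 56 mod 36 = 20; 6^20 ≡ 1 (mod 37).
Mod 41: 79260 ≡ 7; by Fermat, exponent reduces to 56 mod 40 = 16; 7^16 ≡ 16 (mod 41).
Combine by CRT: x ≡ 29 (mod 59), x ≡ 1 (mod 37), x ≡ 16 (mod 41) ⇒ x ≡ 19204 (mod 89503).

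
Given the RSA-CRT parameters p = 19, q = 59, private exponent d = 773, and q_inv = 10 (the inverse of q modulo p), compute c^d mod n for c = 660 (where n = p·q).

d_p = d mod (p−1) = 773 mod 18 = 17; d_q = d mod (q−1) = 19.
m₁ = c^(d_p) mod p: c ≡ 14 (mod 19), and 14^17 mod 19 = 15.
m₂ = c^(d_q) mod q: c ≡ 11 (mod 59), and 11^19 mod 59 = 42.
h = q_inv·(m₁ − m₂) mod p = 10·(15 − 42) mod 19 = 15.
m = m₂ + h·q = 42 + 15·59 = 927.

927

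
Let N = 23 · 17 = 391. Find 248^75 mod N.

173

Mod 23: 248 ≡ 18; by Fermat, exponent reduces to 75 mod 22 = 9; 18^9 ≡ 12 (mod 23).
Mod 17: 248 ≡ 10; by Fermat, exponent reduces to 75 mod 16 = 11; 10^11 ≡ 3 (mod 17).
Combine by CRT: x ≡ 12 (mod 23), x ≡ 3 (mod 17) ⇒ x ≡ 173 (mod 391).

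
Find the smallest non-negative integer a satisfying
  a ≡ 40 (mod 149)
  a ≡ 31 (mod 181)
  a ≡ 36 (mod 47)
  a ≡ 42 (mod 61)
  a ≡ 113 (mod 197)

7879933133

From a ≡ 40 (mod 149) write a = 40 + 149t. Substituting into a ≡ 31 (mod 181) gives 149t ≡ 172 (mod 181), and since 149⁻¹ ≡ 164 (mod 181), t ≡ 153. Hence a ≡ 40 + 149·153 = 22837 (mod 26969).
From a ≡ 22837 (mod 26969) write a = 22837 + 26969t. Substituting into a ≡ 36 (mod 47) gives 26969t ≡ 41 (mod 47), and since 38⁻¹ ≡ 26 (mod 47), t ≡ 32. Hence a ≡ 22837 + 26969·32 = 885845 (mod 1267543).
From a ≡ 885845 (mod 1267543) write a = 885845 + 1267543t. Substituting into a ≡ 42 (mod 61) gives 1267543t ≡ 39 (mod 61), and since 24⁻¹ ≡ 28 (mod 61), t ≡ 55. Hence a ≡ 885845 + 1267543·55 = 70600710 (mod 77320123).
From a ≡ 70600710 (mod 77320123) write a = 70600710 + 77320123t. Substituting into a ≡ 113 (mod 197) gives 77320123t ≡ 66 (mod 197), and since 184⁻¹ ≡ 106 (mod 197), t ≡ 101. Hence a ≡ 70600710 + 77320123·101 = 7879933133 (mod 15232064231).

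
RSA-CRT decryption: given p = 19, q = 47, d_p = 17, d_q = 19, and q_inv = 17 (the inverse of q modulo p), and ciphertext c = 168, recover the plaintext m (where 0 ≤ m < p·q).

709

m₁ = c^(d_p) mod p: c ≡ 16 (mod 19), and 16^17 mod 19 = 6.
m₂ = c^(d_q) mod q: c ≡ 27 (mod 47), and 27^19 mod 47 = 4.
h = q_inv·(m₁ − m₂) mod p = 17·(6 − 4) mod 19 = 15.
m = m₂ + h·q = 4 + 15·47 = 709.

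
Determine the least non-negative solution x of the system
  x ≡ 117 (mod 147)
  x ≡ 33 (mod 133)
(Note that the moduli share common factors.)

Combine the congruences pairwise.
gcd(147, 133) = 7 and 7 | (33 − 117), so the pair is consistent; merging gives x ≡ 2028 (mod 2793), where 2793 = lcm(147, 133).
The solution is unique modulo lcm(147, 133) = 2793.

2028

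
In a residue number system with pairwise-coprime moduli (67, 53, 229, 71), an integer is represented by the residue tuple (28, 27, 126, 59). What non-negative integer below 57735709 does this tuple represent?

44716498

Combine the congruences pairwise.
From x ≡ 28 (mod 67) write x = 28 + 67t. Substituting into x ≡ 27 (mod 53) gives 67t ≡ 52 (mod 53), and since 14⁻¹ ≡ 19 (mod 53), t ≡ 34. Hence x ≡ 28 + 67·34 = 2306 (mod 3551).
From x ≡ 2306 (mod 3551) write x = 2306 + 3551t. Substituting into x ≡ 126 (mod 229) gives 3551t ≡ 110 (mod 229), and since 116⁻¹ ≡ 77 (mod 229), t ≡ 226. Hence x ≡ 2306 + 3551·226 = 804832 (mod 813179).
From x ≡ 804832 (mod 813179) write x = 804832 + 813179t. Substituting into x ≡ 59 (mod 71) gives 813179t ≡ 12 (mod 71), and since 16⁻¹ ≡ 40 (mod 71), t ≡ 54. Hence x ≡ 804832 + 813179·54 = 44716498 (mod 57735709).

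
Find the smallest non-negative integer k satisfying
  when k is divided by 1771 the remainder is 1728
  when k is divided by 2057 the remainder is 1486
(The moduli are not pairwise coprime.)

gcd(1771, 2057) = 11 and 11 | (1486 − 1728), so the pair is consistent; merging gives k ≡ 79652 (mod 331177), where 331177 = lcm(1771, 2057).
The solution is unique modulo lcm(1771, 2057) = 331177.

79652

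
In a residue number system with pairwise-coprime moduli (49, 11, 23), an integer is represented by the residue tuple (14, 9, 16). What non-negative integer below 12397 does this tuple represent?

The moduli are pairwise coprime; N = 49·11·23 = 12397.
N/49 = 253; 253 ≡ 8 (mod 49); 8·43 ≡ 1, so inverse 43.
N/11 = 1127; 1127 ≡ 5 (mod 11); 5·9 ≡ 1, so inverse 9.
N/23 = 539; 539 ≡ 10 (mod 23); 10·7 ≡ 1, so inverse 7.
x ≡ 14·253·43 + 9·1127·9 + 16·539·7 = 303961.
303961 mod 12397 = 6433.

6433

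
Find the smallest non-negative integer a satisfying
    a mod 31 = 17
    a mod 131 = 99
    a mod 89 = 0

The moduli are pairwise coprime; N = 31·131·89 = 361429.
N/31 = 11659; 11659 ≡ 3 (mod 31); 3·21 ≡ 1, so inverse 21.
N/131 = 2759; 2759 ≡ 8 (mod 131); 8·82 ≡ 1, so inverse 82.
N/89 = 4061; 4061 ≡ 56 (mod 89); 56·62 ≡ 1, so inverse 62.
a ≡ 17·11659·21 + 99·2759·82 + 0·4061·62 = 26559825.
26559825 mod 361429 = 175508.

175508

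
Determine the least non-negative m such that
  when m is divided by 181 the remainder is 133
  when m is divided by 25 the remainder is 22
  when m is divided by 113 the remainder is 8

152897

From m ≡ 133 (mod 181) write m = 133 + 181t. Substituting into m ≡ 22 (mod 25) gives 181t ≡ 14 (mod 25), and since 6⁻¹ ≡ 21 (mod 25), t ≡ 19. Hence m ≡ 133 + 181·19 = 3572 (mod 4525).
From m ≡ 3572 (mod 4525) write m = 3572 + 4525t. Substituting into m ≡ 8 (mod 113) gives 4525t ≡ 52 (mod 113), and since 5⁻¹ ≡ 68 (mod 113), t ≡ 33. Hence m ≡ 3572 + 4525·33 = 152897 (mod 511325).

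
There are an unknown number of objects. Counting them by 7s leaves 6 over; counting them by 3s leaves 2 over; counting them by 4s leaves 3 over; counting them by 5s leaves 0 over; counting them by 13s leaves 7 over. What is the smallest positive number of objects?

The moduli are pairwise coprime; M = 7·3·4·5·13 = 5460.
M/7 = 780; 780 ≡ 3 (mod 7); 3·5 ≡ 1, so inverse 5.
M/3 = 1820; 1820 ≡ 2 (mod 3); 2·2 ≡ 1, so inverse 2.
M/4 = 1365; 1365 ≡ 1 (mod 4), inverse 1.
M/5 = 1092; 1092 ≡ 2 (mod 5); 2·3 ≡ 1, so inverse 3.
M/13 = 420; 420 ≡ 4 (mod 13); 4·10 ≡ 1, so inverse 10.
N ≡ 6·780·5 + 2·1820·2 + 3·1365·1 + 0·1092·3 + 7·420·10 = 64175.
64175 mod 5460 = 4115.

4115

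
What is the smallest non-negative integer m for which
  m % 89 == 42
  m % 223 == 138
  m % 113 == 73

The moduli are pairwise coprime; N = 89·223·113 = 2242711.
N/89 = 25199; 25199 ≡ 12 (mod 89); 12·52 ≡ 1, so inverse 52.
N/223 = 10057; 10057 ≡ 22 (mod 223); 22·71 ≡ 1, so inverse 71.
N/113 = 19847; 19847 ≡ 72 (mod 113); 72·11 ≡ 1, so inverse 11.
m ≡ 42·25199·52 + 138·10057·71 + 73·19847·11 = 169510243.
169510243 mod 2242711 = 1306918.

1306918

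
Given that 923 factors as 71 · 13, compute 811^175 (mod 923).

Mod 71: 811 ≡ 30; by Fermat, exponent reduces to 175 mod 70 = 35; 30^35 ≡ 1 (mod 71).
Mod 13: 811 ≡ 5; by Fermat, exponent reduces to 175 mod 12 = 7; 5^7 ≡ 8 (mod 13).
Combine by CRT: x ≡ 1 (mod 71), x ≡ 8 (mod 13) ⇒ x ≡ 853 (mod 923).

853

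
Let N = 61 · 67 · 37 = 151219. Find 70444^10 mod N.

Mod 61: 70444 ≡ 50; 50^10 ≡ 60 (mod 61).
Mod 67: 70444 ≡ 27; 27^10 ≡ 62 (mod 67).
Mod 37: 70444 ≡ 33; 33^10 ≡ 33 (mod 37).
Combine by CRT: x ≡ 60 (mod 61), x ≡ 62 (mod 67), x ≡ 33 (mod 37) ⇒ x ≡ 1402 (mod 151219).

1402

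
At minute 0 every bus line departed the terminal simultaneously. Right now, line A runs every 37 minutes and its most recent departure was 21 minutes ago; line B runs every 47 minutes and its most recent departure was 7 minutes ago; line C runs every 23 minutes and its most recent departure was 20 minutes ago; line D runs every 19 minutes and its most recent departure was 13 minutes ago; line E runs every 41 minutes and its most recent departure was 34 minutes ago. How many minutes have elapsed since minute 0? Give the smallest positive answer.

From t ≡ 21 (mod 37) write t = 21 + 37s. Substituting into t ≡ 7 (mod 47) gives 37s ≡ 33 (mod 47), and since 37⁻¹ ≡ 14 (mod 47), s ≡ 39. Hence t ≡ 21 + 37·39 = 1464 (mod 1739).
From t ≡ 1464 (mod 1739) write t = 1464 + 1739s. Substituting into t ≡ 20 (mod 23) gives 1739s ≡ 5 (mod 23), and since 14⁻¹ ≡ 5 (mod 23), s ≡ 2. Hence t ≡ 1464 + 1739·2 = 4942 (mod 39997).
From t ≡ 4942 (mod 39997) write t = 4942 + 39997s. Substituting into t ≡ 13 (mod 19) gives 39997s ≡ 11 (mod 19), and since 2⁻¹ ≡ 10 (mod 19), s ≡ 15. Hence t ≡ 4942 + 39997·15 = 604897 (mod 759943).
From t ≡ 604897 (mod 759943) write t = 604897 + 759943s. Substituting into t ≡ 34 (mod 41) gives 759943s ≡ 10 (mod 41), and since 8⁻¹ ≡ 36 (mod 41), s ≡ 32. Hence t ≡ 604897 + 759943·32 = 24923073 (mod 31157663).

24923073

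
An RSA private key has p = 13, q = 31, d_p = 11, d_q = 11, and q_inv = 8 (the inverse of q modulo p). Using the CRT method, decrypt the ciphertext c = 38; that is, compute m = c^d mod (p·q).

51

m₁ = c^(d_p) mod p: c ≡ 12 (mod 13), and 12^11 mod 13 = 12.
m₂ = c^(d_q) mod q: c ≡ 7 (mod 31), and 7^11 mod 31 = 20.
h = q_inv·(m₁ − m₂) mod p = 8·(12 − 20) mod 13 = 1.
m = m₂ + h·q = 20 + 1·31 = 51.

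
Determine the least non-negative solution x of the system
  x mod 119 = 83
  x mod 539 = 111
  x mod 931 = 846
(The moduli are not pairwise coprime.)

87429

gcd(119, 539) = 7 and 7 | (111 − 83), so the pair is consistent; merging gives x ≡ 4962 (mod 9163), where 9163 = lcm(119, 539).
gcd(9163, 931) = 49 and 49 | (846 − 4962), so the pair is consistent; merging gives x ≡ 87429 (mod 174097), where 174097 = lcm(9163, 931).
The solution is unique modulo lcm(119, 539, 931) = 174097.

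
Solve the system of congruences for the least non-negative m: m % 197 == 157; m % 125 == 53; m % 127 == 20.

Combine the congruences pairwise.
From m ≡ 157 (mod 197) write m = 157 + 197t. Substituting into m ≡ 53 (mod 125) gives 197t ≡ 21 (mod 125), and since 72⁻¹ ≡ 33 (mod 125), t ≡ 68. Hence m ≡ 157 + 197·68 = 13553 (mod 24625).
From m ≡ 13553 (mod 24625) write m = 13553 + 24625t. Substituting into m ≡ 20 (mod 127) gives 24625t ≡ 56 (mod 127), and since 114⁻¹ ≡ 39 (mod 127), t ≡ 25. Hence m ≡ 13553 + 24625·25 = 629178 (mod 3127375).

629178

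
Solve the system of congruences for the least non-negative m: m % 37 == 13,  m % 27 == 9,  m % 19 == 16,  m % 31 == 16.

From m ≡ 13 (mod 37) write m = 13 + 37t. Substituting into m ≡ 9 (mod 27) gives 37t ≡ 23 (mod 27), and since 10⁻¹ ≡ 19 (mod 27), t ≡ 5. Hence m ≡ 13 + 37·5 = 198 (mod 999).
From m ≡ 198 (mod 999) write m = 198 + 999t. Substituting into m ≡ 16 (mod 19) gives 999t ≡ 8 (mod 19), and since 11⁻¹ ≡ 7 (mod 19), t ≡ 18. Hence m ≡ 198 + 999·18 = 18180 (mod 18981).
From m ≡ 18180 (mod 18981) write m = 18180 + 18981t. Substituting into m ≡ 16 (mod 31) gives 18981t ≡ 2 (mod 31), and since 9⁻¹ ≡ 7 (mod 31), t ≡ 14. Hence m ≡ 18180 + 18981·14 = 283914 (mod 588411).

283914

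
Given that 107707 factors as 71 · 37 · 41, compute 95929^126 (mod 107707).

Mod 71: 95929 ≡ 8; by Fermat, exponent reduces to 126 mod 70 = 56; 8^56 ≡ 5 (mod 71).
Mod 37: 95929 ≡ 25; by Fermat, exponent reduces to 126 mod 36 = 18; 25^18 ≡ 1 (mod 37).
Mod 41: 95929 ≡ 30; by Fermat, exponent reduces to 126 mod 40 = 6; 30^6 ≡ 33 (mod 41).
Combine by CRT: x ≡ 5 (mod 71), x ≡ 1 (mod 37), x ≡ 33 (mod 41) ⇒ x ≡ 25494 (mod 107707).

25494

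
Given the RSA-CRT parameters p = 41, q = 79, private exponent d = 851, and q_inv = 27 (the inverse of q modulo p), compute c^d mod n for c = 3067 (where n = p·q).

d_p = d mod (p−1) = 851 mod 40 = 11; d_q = d mod (q−1) = 71.
m₁ = c^(d_p) mod p: c ≡ 33 (mod 41), and 33^11 mod 41 = 8.
m₂ = c^(d_q) mod q: c ≡ 65 (mod 79), and 65^71 mod 79 = 46.
h = q_inv·(m₁ − m₂) mod p = 27·(8 − 46) mod 41 = 40.
m = m₂ + h·q = 46 + 40·79 = 3206.

3206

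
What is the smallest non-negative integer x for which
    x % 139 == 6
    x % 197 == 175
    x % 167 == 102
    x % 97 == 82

221046980

The moduli are pairwise coprime; N = 139·197·167·97 = 443577217.
N/139 = 3191203; 3191203 ≡ 41 (mod 139); 41·78 ≡ 1, so inverse 78.
N/197 = 2251661; 2251661 ≡ 148 (mod 197); 148·4 ≡ 1, so inverse 4.
N/167 = 2656151; 2656151 ≡ 16 (mod 167); 16·94 ≡ 1, so inverse 94.
N/97 = 4572961; 4572961 ≡ 90 (mod 97); 90·83 ≡ 1, so inverse 83.
x ≡ 6·3191203·78 + 175·2251661·4 + 102·2656151·94 + 82·4572961·83 = 59660394058.
59660394058 mod 443577217 = 221046980.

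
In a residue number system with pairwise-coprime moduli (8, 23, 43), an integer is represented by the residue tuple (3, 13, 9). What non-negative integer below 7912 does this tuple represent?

From x ≡ 3 (mod 8) write x = 3 + 8t. Substituting into x ≡ 13 (mod 23) gives 8t ≡ 10 (mod 23), and since 8⁻¹ ≡ 3 (mod 23), t ≡ 7. Hence x ≡ 3 + 8·7 = 59 (mod 184).
From x ≡ 59 (mod 184) write x = 59 + 184t. Substituting into x ≡ 9 (mod 43) gives 184t ≡ 36 (mod 43), and since 12⁻¹ ≡ 18 (mod 43), t ≡ 3. Hence x ≡ 59 + 184·3 = 611 (mod 7912).

611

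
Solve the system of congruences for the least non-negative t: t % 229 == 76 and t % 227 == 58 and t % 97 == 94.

3116995

Combine the congruences pairwise.
From t ≡ 76 (mod 229) write t = 76 + 229s. Substituting into t ≡ 58 (mod 227) gives 229s ≡ 209 (mod 227), and since 2⁻¹ ≡ 114 (mod 227), s ≡ 218. Hence t ≡ 76 + 229·218 = 49998 (mod 51983).
From t ≡ 49998 (mod 51983) write t = 49998 + 51983s. Substituting into t ≡ 94 (mod 97) gives 51983s ≡ 51 (mod 97), and since 88⁻¹ ≡ 43 (mod 97), s ≡ 59. Hence t ≡ 49998 + 51983·59 = 3116995 (mod 5042351).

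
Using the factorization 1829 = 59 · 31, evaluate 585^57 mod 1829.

Mod 59: 585 ≡ 54; 54^57 ≡ 47 (mod 59).
Mod 31: 585 ≡ 27; by Fermat, exponent reduces to 57 mod 30 = 27; 27^27 ≡ 15 (mod 31).
Combine by CRT: x ≡ 47 (mod 59), x ≡ 15 (mod 31) ⇒ x ≡ 1286 (mod 1829).

1286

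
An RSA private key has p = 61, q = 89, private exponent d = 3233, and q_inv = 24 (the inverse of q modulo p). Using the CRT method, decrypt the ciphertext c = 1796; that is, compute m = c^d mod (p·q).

d_p = d mod (p−1) = 3233 mod 60 = 53; d_q = d mod (q−1) = 65.
m₁ = c^(d_p) mod p: c ≡ 27 (mod 61), and 27^53 mod 61 = 41.
m₂ = c^(d_q) mod q: c ≡ 16 (mod 89), and 16^65 mod 89 = 39.
h = q_inv·(m₁ − m₂) mod p = 24·(41 − 39) mod 61 = 48.
m = m₂ + h·q = 39 + 48·89 = 4311.

4311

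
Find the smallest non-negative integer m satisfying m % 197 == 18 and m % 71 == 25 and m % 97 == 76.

The moduli are pairwise coprime; N = 197·71·97 = 1356739.
N/197 = 6887; 6887 ≡ 189 (mod 197); 189·123 ≡ 1, so inverse 123.
N/71 = 19109; 19109 ≡ 10 (mod 71); 10·64 ≡ 1, so inverse 64.
N/97 = 13987; 13987 ≡ 19 (mod 97); 19·46 ≡ 1, so inverse 46.
m ≡ 18·6887·123 + 25·19109·64 + 76·13987·46 = 94720770.
94720770 mod 1356739 = 1105779.

1105779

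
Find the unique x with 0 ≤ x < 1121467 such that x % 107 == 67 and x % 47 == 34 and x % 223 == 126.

868265

The moduli are pairwise coprime; N = 107·47·223 = 1121467.
N/107 = 10481; 10481 ≡ 102 (mod 107); 102·64 ≡ 1, so inverse 64.
N/47 = 23861; 23861 ≡ 32 (mod 47); 32·25 ≡ 1, so inverse 25.
N/223 = 5029; 5029 ≡ 123 (mod 223); 123·194 ≡ 1, so inverse 194.
x ≡ 67·10481·64 + 34·23861·25 + 126·5029·194 = 188153254.
188153254 mod 1121467 = 868265.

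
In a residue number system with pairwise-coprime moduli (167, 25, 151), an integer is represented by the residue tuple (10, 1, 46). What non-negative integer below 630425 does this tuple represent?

208426

The moduli are pairwise coprime; N = 167·25·151 = 630425.
N/167 = 3775; 3775 ≡ 101 (mod 167); 101·43 ≡ 1, so inverse 43.
N/25 = 25217; 25217 ≡ 17 (mod 25); 17·3 ≡ 1, so inverse 3.
N/151 = 4175; 4175 ≡ 98 (mod 151); 98·94 ≡ 1, so inverse 94.
x ≡ 10·3775·43 + 1·25217·3 + 46·4175·94 = 19751601.
19751601 mod 630425 = 208426.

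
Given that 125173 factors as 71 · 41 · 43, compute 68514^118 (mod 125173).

Mod 71: 68514 ≡ 70; by Fermat, exponent reduces to 118 mod 70 = 48; 70^48 ≡ 1 (mod 71).
Mod 41: 68514 ≡ 3; by Fermat, exponent reduces to 118 mod 40 = 38; 3^38 ≡ 32 (mod 41).
Mod 43: 68514 ≡ 15; by Fermat, exponent reduces to 118 mod 42 = 34; 15^34 ≡ 9 (mod 43).
Combine by CRT: x ≡ 1 (mod 71), x ≡ 32 (mod 41), x ≡ 9 (mod 43) ⇒ x ≡ 121269 (mod 125173).

121269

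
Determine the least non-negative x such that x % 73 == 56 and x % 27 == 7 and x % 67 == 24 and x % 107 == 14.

338776

From x ≡ 56 (mod 73) write x = 56 + 73t. Substituting into x ≡ 7 (mod 27) gives 73t ≡ 5 (mod 27), and since 19⁻¹ ≡ 10 (mod 27), t ≡ 23. Hence x ≡ 56 + 73·23 = 1735 (mod 1971).
From x ≡ 1735 (mod 1971) write x = 1735 + 1971t. Substituting into x ≡ 24 (mod 67) gives 1971t ≡ 31 (mod 67), and since 28⁻¹ ≡ 12 (mod 67), t ≡ 37. Hence x ≡ 1735 + 1971·37 = 74662 (mod 132057).
From x ≡ 74662 (mod 132057) write x = 74662 + 132057t. Substituting into x ≡ 14 (mod 107) gives 132057t ≡ 38 (mod 107), and since 19⁻¹ ≡ 62 (mod 107), t ≡ 2. Hence x ≡ 74662 + 132057·2 = 338776 (mod 14130099).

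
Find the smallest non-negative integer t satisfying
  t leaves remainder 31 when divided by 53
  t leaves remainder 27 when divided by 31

1515

From t ≡ 31 (mod 53) write t = 31 + 53s. Substituting into t ≡ 27 (mod 31) gives 53s ≡ 27 (mod 31), and since 22⁻¹ ≡ 24 (mod 31), s ≡ 28. Hence t ≡ 31 + 53·28 = 1515 (mod 1643).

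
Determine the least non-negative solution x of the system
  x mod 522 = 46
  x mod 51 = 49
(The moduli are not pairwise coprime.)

gcd(522, 51) = 3 and 3 | (49 − 46), so the pair is consistent; merging gives x ≡ 6832 (mod 8874), where 8874 = lcm(522, 51).
The solution is unique modulo lcm(522, 51) = 8874.

6832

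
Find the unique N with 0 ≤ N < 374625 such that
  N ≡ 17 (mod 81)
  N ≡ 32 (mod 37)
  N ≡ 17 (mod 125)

The moduli are pairwise coprime; M = 81·37·125 = 374625.
M/81 = 4625; 4625 ≡ 8 (mod 81); 8·71 ≡ 1, so inverse 71.
M/37 = 10125; 10125 ≡ 24 (mod 37); 24·17 ≡ 1, so inverse 17.
M/125 = 2997; 2997 ≡ 122 (mod 125); 122·83 ≡ 1, so inverse 83.
N ≡ 17·4625·71 + 32·10125·17 + 17·2997·83 = 15319142.
15319142 mod 374625 = 334142.

334142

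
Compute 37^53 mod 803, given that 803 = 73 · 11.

Mod 73: 37 ≡ 37; 37^53 ≡ 2 (mod 73).
Mod 11: 37 ≡ 4; by Fermat, exponent reduces to 53 mod 10 = 3; 4^3 ≡ 9 (mod 11).
Combine by CRT: x ≡ 2 (mod 73), x ≡ 9 (mod 11) ⇒ x ≡ 75 (mod 803).

75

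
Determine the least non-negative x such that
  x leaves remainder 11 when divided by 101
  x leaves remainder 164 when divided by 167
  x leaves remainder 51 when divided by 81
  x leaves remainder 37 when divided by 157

168929682

The moduli are pairwise coprime; N = 101·167·81·157 = 214497639.
N/101 = 2123739; 2123739 ≡ 12 (mod 101); 12·59 ≡ 1, so inverse 59.
N/167 = 1284417; 1284417 ≡ 20 (mod 167); 20·142 ≡ 1, so inverse 142.
N/81 = 2648119; 2648119 ≡ 67 (mod 81); 67·52 ≡ 1, so inverse 52.
N/157 = 1366227; 1366227 ≡ 13 (mod 157); 13·145 ≡ 1, so inverse 145.
x ≡ 11·2123739·59 + 164·1284417·142 + 51·2648119·52 + 37·1366227·145 = 45642429150.
45642429150 mod 214497639 = 168929682.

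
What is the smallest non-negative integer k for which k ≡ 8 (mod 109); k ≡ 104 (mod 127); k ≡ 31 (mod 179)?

The moduli are pairwise coprime; N = 109·127·179 = 2477897.
N/109 = 22733; 22733 ≡ 61 (mod 109); 61·84 ≡ 1, so inverse 84.
N/127 = 19511; 19511 ≡ 80 (mod 127); 80·27 ≡ 1, so inverse 27.
N/179 = 13843; 13843 ≡ 60 (mod 179); 60·3 ≡ 1, so inverse 3.
k ≡ 8·22733·84 + 104·19511·27 + 31·13843·3 = 71350863.
71350863 mod 2477897 = 1969747.

1969747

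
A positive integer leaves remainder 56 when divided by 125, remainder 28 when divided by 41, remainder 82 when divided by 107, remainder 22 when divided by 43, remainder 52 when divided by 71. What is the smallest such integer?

Combine the congruences pairwise.
From k ≡ 56 (mod 125) write k = 56 + 125t. Substituting into k ≡ 28 (mod 41) gives 125t ≡ 13 (mod 41), and since 2⁻¹ ≡ 21 (mod 41), t ≡ 27. Hence k ≡ 56 + 125·27 = 3431 (mod 5125).
From k ≡ 3431 (mod 5125) write k = 3431 + 5125t. Substituting into k ≡ 82 (mod 107) gives 5125t ≡ 75 (mod 107), and since 96⁻¹ ≡ 68 (mod 107), t ≡ 71. Hence k ≡ 3431 + 5125·71 = 367306 (mod 548375).
From k ≡ 367306 (mod 548375) write k = 367306 + 548375t. Substituting into k ≡ 22 (mod 43) gives 548375t ≡ 22 (mod 43), and since 39⁻¹ ≡ 32 (mod 43), t ≡ 16. Hence k ≡ 367306 + 548375·16 = 9141306 (mod 23580125).
From k ≡ 9141306 (mod 23580125) write k = 9141306 + 23580125t. Substituting into k ≡ 52 (mod 71) gives 23580125t ≡ 67 (mod 71), and since 31⁻¹ ≡ 55 (mod 71), t ≡ 64. Hence k ≡ 9141306 + 23580125·64 = 1518269306 (mod 1674188875).

1518269306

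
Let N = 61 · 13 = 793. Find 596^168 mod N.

1

Mod 61: 596 ≡ 47; by Fermat, exponent reduces to 168 mod 60 = 48; 47^48 ≡ 1 (mod 61).
Mod 13: 596 ≡ 11; since 12 | 168, by Fermat 11^168 ≡ 1 (mod 13).
Combine by CRT: x ≡ 1 (mod 61), x ≡ 1 (mod 13) ⇒ x ≡ 1 (mod 793).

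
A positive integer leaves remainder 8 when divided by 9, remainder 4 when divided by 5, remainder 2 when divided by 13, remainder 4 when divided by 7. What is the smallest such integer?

The moduli are pairwise coprime; N = 9·5·13·7 = 4095.
N/9 = 455; 455 ≡ 5 (mod 9); 5·2 ≡ 1, so inverse 2.
N/5 = 819; 819 ≡ 4 (mod 5); 4·4 ≡ 1, so inverse 4.
N/13 = 315; 315 ≡ 3 (mod 13); 3·9 ≡ 1, so inverse 9.
N/7 = 585; 585 ≡ 4 (mod 7); 4·2 ≡ 1, so inverse 2.
a ≡ 8·455·2 + 4·819·4 + 2·315·9 + 4·585·2 = 30734.
30734 mod 4095 = 2069.

2069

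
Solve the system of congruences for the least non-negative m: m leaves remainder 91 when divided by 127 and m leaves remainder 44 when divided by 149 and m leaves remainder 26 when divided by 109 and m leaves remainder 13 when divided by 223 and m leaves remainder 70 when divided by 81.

35923257556

The moduli are pairwise coprime; N = 127·149·109·223·81 = 37256870241.
N/127 = 293361183; 293361183 ≡ 73 (mod 127); 73·87 ≡ 1, so inverse 87.
N/149 = 250046109; 250046109 ≡ 120 (mod 149); 120·113 ≡ 1, so inverse 113.
N/109 = 341806149; 341806149 ≡ 25 (mod 109); 25·48 ≡ 1, so inverse 48.
N/223 = 167071167; 167071167 ≡ 13 (mod 223); 13·103 ≡ 1, so inverse 103.
N/81 = 459961361; 459961361 ≡ 26 (mod 81); 26·53 ≡ 1, so inverse 53.
m ≡ 91·293361183·87 + 44·250046109·113 + 26·341806149·48 + 13·167071167·103 + 70·459961361·53 = 5922508755634.
5922508755634 mod 37256870241 = 35923257556.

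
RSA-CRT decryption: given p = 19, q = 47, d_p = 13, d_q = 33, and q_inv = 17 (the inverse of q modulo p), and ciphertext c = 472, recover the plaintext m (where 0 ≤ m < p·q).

366

m₁ = c^(d_p) mod p: c ≡ 16 (mod 19), and 16^13 mod 19 = 5.
m₂ = c^(d_q) mod q: c ≡ 2 (mod 47), and 2^33 mod 47 = 37.
h = q_inv·(m₁ − m₂) mod p = 17·(5 − 37) mod 19 = 7.
m = m₂ + h·q = 37 + 7·47 = 366.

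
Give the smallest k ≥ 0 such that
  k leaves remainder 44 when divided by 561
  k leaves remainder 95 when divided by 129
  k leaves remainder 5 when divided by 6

gcd(561, 129) = 3 and 3 | (95 − 44), so the pair is consistent; merging gives k ≡ 2288 (mod 24123), where 24123 = lcm(561, 129).
gcd(24123, 6) = 3 and 3 | (5 − 2288), so the pair is consistent; merging gives k ≡ 26411 (mod 48246), where 48246 = lcm(24123, 6).
The solution is unique modulo lcm(561, 129, 6) = 48246.

26411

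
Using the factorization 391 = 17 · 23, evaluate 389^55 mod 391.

229

Mod 17: 389 ≡ 15; by Fermat, exponent reduces to 55 mod 16 = 7; 15^7 ≡ 8 (mod 17).
Mod 23: 389 ≡ 21; by Fermat, exponent reduces to 55 mod 22 = 11; 21^11 ≡ 22 (mod 23).
Combine by CRT: x ≡ 8 (mod 17), x ≡ 22 (mod 23) ⇒ x ≡ 229 (mod 391).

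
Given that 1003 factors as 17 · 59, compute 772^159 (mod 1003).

Mod 17: 772 ≡ 7; by Fermat, exponent reduces to 159 mod 16 = 15; 7^15 ≡ 5 (mod 17).
Mod 59: 772 ≡ 5; by Fermat, exponent reduces to 159 mod 58 = 43; 5^43 ≡ 22 (mod 59).
Combine by CRT: x ≡ 5 (mod 17), x ≡ 22 (mod 59) ⇒ x ≡ 22 (mod 1003).

22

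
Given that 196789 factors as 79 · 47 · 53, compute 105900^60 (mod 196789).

113466

Mod 79: 105900 ≡ 40; 40^60 ≡ 22 (mod 79).
Mod 47: 105900 ≡ 9; by Fermat, exponent reduces to 60 mod 46 = 14; 9^14 ≡ 8 (mod 47).
Mod 53: 105900 ≡ 6; by Fermat, exponent reduces to 60 mod 52 = 8; 6^8 ≡ 46 (mod 53).
Combine by CRT: x ≡ 22 (mod 79), x ≡ 8 (mod 47), x ≡ 46 (mod 53) ⇒ x ≡ 113466 (mod 196789).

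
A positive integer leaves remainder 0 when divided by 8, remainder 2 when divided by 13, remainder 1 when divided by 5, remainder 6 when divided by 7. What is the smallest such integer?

The moduli are pairwise coprime; N = 8·13·5·7 = 3640.
N/8 = 455; 455 ≡ 7 (mod 8); 7·7 ≡ 1, so inverse 7.
N/13 = 280; 280 ≡ 7 (mod 13); 7·2 ≡ 1, so inverse 2.
N/5 = 728; 728 ≡ 3 (mod 5); 3·2 ≡ 1, so inverse 2.
N/7 = 520; 520 ≡ 2 (mod 7); 2·4 ≡ 1, so inverse 4.
x ≡ 0·455·7 + 2·280·2 + 1·728·2 + 6·520·4 = 15056.
15056 mod 3640 = 496.

496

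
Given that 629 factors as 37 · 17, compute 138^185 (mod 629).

529

Mod 37: 138 ≡ 27; by Fermat, exponent reduces to 185 mod 36 = 5; 27^5 ≡ 11 (mod 37).
Mod 17: 138 ≡ 2; by Fermat, exponent reduces to 185 mod 16 = 9; 2^9 ≡ 2 (mod 17).
Combine by CRT: x ≡ 11 (mod 37), x ≡ 2 (mod 17) ⇒ x ≡ 529 (mod 629).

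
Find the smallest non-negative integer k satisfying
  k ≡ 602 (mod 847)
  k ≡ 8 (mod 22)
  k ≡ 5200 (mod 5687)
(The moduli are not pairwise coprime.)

gcd(847, 22) = 11 and 11 | (8 − 602), so the pair is consistent; merging gives k ≡ 602 (mod 1694), where 1694 = lcm(847, 22).
gcd(1694, 5687) = 121 and 121 | (5200 − 602), so the pair is consistent; merging gives k ≡ 73444 (mod 79618), where 79618 = lcm(1694, 5687).
The solution is unique modulo lcm(847, 22, 5687) = 79618.

73444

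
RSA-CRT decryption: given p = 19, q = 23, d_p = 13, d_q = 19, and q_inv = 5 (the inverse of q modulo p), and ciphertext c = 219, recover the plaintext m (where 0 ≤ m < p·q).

146

m₁ = c^(d_p) mod p: c ≡ 10 (mod 19), and 10^13 mod 19 = 13.
m₂ = c^(d_q) mod q: c ≡ 12 (mod 23), and 12^19 mod 23 = 8.
h = q_inv·(m₁ − m₂) mod p = 5·(13 − 8) mod 19 = 6.
m = m₂ + h·q = 8 + 6·23 = 146.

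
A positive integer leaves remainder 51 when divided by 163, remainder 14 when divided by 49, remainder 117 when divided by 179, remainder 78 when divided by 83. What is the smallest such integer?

70822899

From m ≡ 51 (mod 163) write m = 51 + 163t. Substituting into m ≡ 14 (mod 49) gives 163t ≡ 12 (mod 49), and since 16⁻¹ ≡ 46 (mod 49), t ≡ 13. Hence m ≡ 51 + 163·13 = 2170 (mod 7987).
From m ≡ 2170 (mod 7987) write m = 2170 + 7987t. Substituting into m ≡ 117 (mod 179) gives 7987t ≡ 95 (mod 179), and since 111⁻¹ ≡ 50 (mod 179), t ≡ 96. Hence m ≡ 2170 + 7987·96 = 768922 (mod 1429673).
From m ≡ 768922 (mod 1429673) write m = 768922 + 1429673t. Substituting into m ≡ 78 (mod 83) gives 1429673t ≡ 68 (mod 83), and since 81⁻¹ ≡ 41 (mod 83), t ≡ 49. Hence m ≡ 768922 + 1429673·49 = 70822899 (mod 118662859).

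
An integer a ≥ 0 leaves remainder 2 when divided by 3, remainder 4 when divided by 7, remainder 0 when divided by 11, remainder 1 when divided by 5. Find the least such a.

11

The moduli are pairwise coprime; N = 3·7·11·5 = 1155.
N/3 = 385; 385 ≡ 1 (mod 3), inverse 1.
N/7 = 165; 165 ≡ 4 (mod 7); 4·2 ≡ 1, so inverse 2.
N/11 = 105; 105 ≡ 6 (mod 11); 6·2 ≡ 1, so inverse 2.
N/5 = 231; 231 ≡ 1 (mod 5), inverse 1.
a ≡ 2·385·1 + 4·165·2 + 0·105·2 + 1·231·1 = 2321.
2321 mod 1155 = 11.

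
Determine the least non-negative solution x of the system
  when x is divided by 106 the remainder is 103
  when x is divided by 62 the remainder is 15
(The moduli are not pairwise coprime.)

3177

gcd(106, 62) = 2 and 2 | (15 − 103), so the pair is consistent; merging gives x ≡ 3177 (mod 3286), where 3286 = lcm(106, 62).
The solution is unique modulo lcm(106, 62) = 3286.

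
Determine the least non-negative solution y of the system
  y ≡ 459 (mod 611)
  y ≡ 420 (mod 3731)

gcd(611, 3731) = 13 and 13 | (420 − 459), so the pair is consistent; merging gives y ≡ 37730 (mod 175357), where 175357 = lcm(611, 3731).
The solution is unique modulo lcm(611, 3731) = 175357.

37730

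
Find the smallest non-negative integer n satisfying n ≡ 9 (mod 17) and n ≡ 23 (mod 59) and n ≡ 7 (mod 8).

5687

The moduli are pairwise coprime; M = 17·59·8 = 8024.
M/17 = 472; 472 ≡ 13 (mod 17); 13·4 ≡ 1, so inverse 4.
M/59 = 136; 136 ≡ 18 (mod 59); 18·23 ≡ 1, so inverse 23.
M/8 = 1003; 1003 ≡ 3 (mod 8); 3·3 ≡ 1, so inverse 3.
n ≡ 9·472·4 + 23·136·23 + 7·1003·3 = 109999.
109999 mod 8024 = 5687.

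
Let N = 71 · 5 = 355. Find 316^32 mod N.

261

Mod 71: 316 ≡ 32; 32^32 ≡ 48 (mod 71).
Mod 5: 316 ≡ 1; since 4 | 32, by Fermat 1^32 ≡ 1 (mod 5).
Combine by CRT: x ≡ 48 (mod 71), x ≡ 1 (mod 5) ⇒ x ≡ 261 (mod 355).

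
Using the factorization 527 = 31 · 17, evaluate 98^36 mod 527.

Mod 31: 98 ≡ 5; by Fermat, exponent reduces to 36 mod 30 = 6; 5^6 ≡ 1 (mod 31).
Mod 17: 98 ≡ 13; by Fermat, exponent reduces to 36 mod 16 = 4; 13^4 ≡ 1 (mod 17).
Combine by CRT: x ≡ 1 (mod 31), x ≡ 1 (mod 17) ⇒ x ≡ 1 (mod 527).

1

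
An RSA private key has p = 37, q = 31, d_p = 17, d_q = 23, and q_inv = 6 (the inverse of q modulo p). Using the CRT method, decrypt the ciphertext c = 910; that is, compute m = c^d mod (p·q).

1004

m₁ = c^(d_p) mod p: c ≡ 22 (mod 37), and 22^17 mod 37 = 5.
m₂ = c^(d_q) mod q: c ≡ 11 (mod 31), and 11^23 mod 31 = 12.
h = q_inv·(m₁ − m₂) mod p = 6·(5 − 12) mod 37 = 32.
m = m₂ + h·q = 12 + 32·31 = 1004.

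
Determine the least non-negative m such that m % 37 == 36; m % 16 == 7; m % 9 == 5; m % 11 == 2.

38183

The moduli are pairwise coprime; N = 37·16·9·11 = 58608.
N/37 = 1584; 1584 ≡ 30 (mod 37); 30·21 ≡ 1, so inverse 21.
N/16 = 3663; 3663 ≡ 15 (mod 16); 15·15 ≡ 1, so inverse 15.
N/9 = 6512; 6512 ≡ 5 (mod 9); 5·2 ≡ 1, so inverse 2.
N/11 = 5328; 5328 ≡ 4 (mod 11); 4·3 ≡ 1, so inverse 3.
m ≡ 36·1584·21 + 7·3663·15 + 5·6512·2 + 2·5328·3 = 1679207.
1679207 mod 58608 = 38183.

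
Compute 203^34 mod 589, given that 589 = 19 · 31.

Mod 19: 203 ≡ 13; by Fermat, exponent reduces to 34 mod 18 = 16; 13^16 ≡ 9 (mod 19).
Mod 31: 203 ≡ 17; by Fermat, exponent reduces to 34 mod 30 = 4; 17^4 ≡ 7 (mod 31).
Combine by CRT: x ≡ 9 (mod 19), x ≡ 7 (mod 31) ⇒ x ≡ 503 (mod 589).

503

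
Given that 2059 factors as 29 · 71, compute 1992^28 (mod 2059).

1161

Mod 29: 1992 ≡ 20; since 28 | 28, by Fermat 20^28 ≡ 1 (mod 29).
Mod 71: 1992 ≡ 4; 4^28 ≡ 25 (mod 71).
Combine by CRT: x ≡ 1 (mod 29), x ≡ 25 (mod 71) ⇒ x ≡ 1161 (mod 2059).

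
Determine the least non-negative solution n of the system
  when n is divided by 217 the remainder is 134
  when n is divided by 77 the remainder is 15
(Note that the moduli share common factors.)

gcd(217, 77) = 7 and 7 | (15 − 134), so the pair is consistent; merging gives n ≡ 785 (mod 2387), where 2387 = lcm(217, 77).
The solution is unique modulo lcm(217, 77) = 2387.

785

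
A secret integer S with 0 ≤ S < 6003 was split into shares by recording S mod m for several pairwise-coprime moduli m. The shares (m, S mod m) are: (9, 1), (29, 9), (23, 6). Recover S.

From S ≡ 1 (mod 9) write S = 1 + 9t. Substituting into S ≡ 9 (mod 29) gives 9t ≡ 8 (mod 29), and since 9⁻¹ ≡ 13 (mod 29), t ≡ 17. Hence S ≡ 1 + 9·17 = 154 (mod 261).
From S ≡ 154 (mod 261) write S = 154 + 261t. Substituting into S ≡ 6 (mod 23) gives 261t ≡ 13 (mod 23), and since 8⁻¹ ≡ 3 (mod 23), t ≡ 16. Hence S ≡ 154 + 261·16 = 4330 (mod 6003).

4330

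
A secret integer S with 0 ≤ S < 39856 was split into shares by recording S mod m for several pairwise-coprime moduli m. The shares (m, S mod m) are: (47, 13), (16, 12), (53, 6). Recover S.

Combine the congruences pairwise.
From S ≡ 13 (mod 47) write S = 13 + 47t. Substituting into S ≡ 12 (mod 16) gives 47t ≡ 15 (mod 16), and since 15⁻¹ ≡ 15 (mod 16), t ≡ 1. Hence S ≡ 13 + 47·1 = 60 (mod 752).
From S ≡ 60 (mod 752) write S = 60 + 752t. Substituting into S ≡ 6 (mod 53) gives 752t ≡ 52 (mod 53), and since 10⁻¹ ≡ 16 (mod 53), t ≡ 37. Hence S ≡ 60 + 752·37 = 27884 (mod 39856).

27884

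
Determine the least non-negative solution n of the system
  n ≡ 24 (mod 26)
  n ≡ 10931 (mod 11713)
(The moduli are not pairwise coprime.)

gcd(26, 11713) = 13 and 13 | (10931 − 24), so the pair is consistent; merging gives n ≡ 22644 (mod 23426), where 23426 = lcm(26, 11713).
The solution is unique modulo lcm(26, 11713) = 23426.

22644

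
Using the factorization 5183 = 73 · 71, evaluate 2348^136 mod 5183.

1638

Mod 73: 2348 ≡ 12; by Fermat, exponent reduces to 136 mod 72 = 64; 12^64 ≡ 32 (mod 73).
Mod 71: 2348 ≡ 5; by Fermat, exponent reduces to 136 mod 70 = 66; 5^66 ≡ 5 (mod 71).
Combine by CRT: x ≡ 32 (mod 73), x ≡ 5 (mod 71) ⇒ x ≡ 1638 (mod 5183).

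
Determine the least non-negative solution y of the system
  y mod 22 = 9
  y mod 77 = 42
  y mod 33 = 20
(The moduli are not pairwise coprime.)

119

gcd(22, 77) = 11 and 11 | (42 − 9), so the pair is consistent; merging gives y ≡ 119 (mod 154), where 154 = lcm(22, 77).
gcd(154, 33) = 11 and 11 | (20 − 119), so the pair is consistent; merging gives y ≡ 119 (mod 462), where 462 = lcm(154, 33).
The solution is unique modulo lcm(22, 77, 33) = 462.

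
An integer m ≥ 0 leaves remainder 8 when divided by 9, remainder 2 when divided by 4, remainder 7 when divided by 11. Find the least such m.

62

The moduli are pairwise coprime; N = 9·4·11 = 396.
N/9 = 44; 44 ≡ 8 (mod 9); 8·8 ≡ 1, so inverse 8.
N/4 = 99; 99 ≡ 3 (mod 4); 3·3 ≡ 1, so inverse 3.
N/11 = 36; 36 ≡ 3 (mod 11); 3·4 ≡ 1, so inverse 4.
m ≡ 8·44·8 + 2·99·3 + 7·36·4 = 4418.
4418 mod 396 = 62.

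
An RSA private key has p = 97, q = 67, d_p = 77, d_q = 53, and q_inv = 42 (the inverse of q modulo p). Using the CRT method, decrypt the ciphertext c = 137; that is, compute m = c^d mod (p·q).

m₁ = c^(d_p) mod p: c ≡ 40 (mod 97), and 40^77 mod 97 = 26.
m₂ = c^(d_q) mod q: c ≡ 3 (mod 67), and 3^53 mod 67 = 52.
h = q_inv·(m₁ − m₂) mod p = 42·(26 − 52) mod 97 = 72.
m = m₂ + h·q = 52 + 72·67 = 4876.

4876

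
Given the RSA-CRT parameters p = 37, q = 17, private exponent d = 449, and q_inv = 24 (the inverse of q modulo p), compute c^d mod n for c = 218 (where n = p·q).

490

d_p = d mod (p−1) = 449 mod 36 = 17; d_q = d mod (q−1) = 1.
m₁ = c^(d_p) mod p: c ≡ 33 (mod 37), and 33^17 mod 37 = 9.
m₂ = c^(d_q) mod q: c ≡ 14 (mod 17), and 14^1 mod 17 = 14.
h = q_inv·(m₁ − m₂) mod p = 24·(9 − 14) mod 37 = 28.
m = m₂ + h·q = 14 + 28·17 = 490.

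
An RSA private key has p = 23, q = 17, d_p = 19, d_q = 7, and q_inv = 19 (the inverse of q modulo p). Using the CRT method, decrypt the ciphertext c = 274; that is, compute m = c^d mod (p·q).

43

m₁ = c^(d_p) mod p: c ≡ 21 (mod 23), and 21^19 mod 23 = 20.
m₂ = c^(d_q) mod q: c ≡ 2 (mod 17), and 2^7 mod 17 = 9.
h = q_inv·(m₁ − m₂) mod p = 19·(20 − 9) mod 23 = 2.
m = m₂ + h·q = 9 + 2·17 = 43.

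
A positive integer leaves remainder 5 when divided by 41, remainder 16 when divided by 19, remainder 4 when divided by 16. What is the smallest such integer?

From t ≡ 5 (mod 41) write t = 5 + 41s. Substituting into t ≡ 16 (mod 19) gives 41s ≡ 11 (mod 19), and since 3⁻¹ ≡ 13 (mod 19), s ≡ 10. Hence t ≡ 5 + 41·10 = 415 (mod 779).
From t ≡ 415 (mod 779) write t = 415 + 779s. Substituting into t ≡ 4 (mod 16) gives 779s ≡ 5 (mod 16), and since 11⁻¹ ≡ 3 (mod 16), s ≡ 15. Hence t ≡ 415 + 779·15 = 12100 (mod 12464).

12100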